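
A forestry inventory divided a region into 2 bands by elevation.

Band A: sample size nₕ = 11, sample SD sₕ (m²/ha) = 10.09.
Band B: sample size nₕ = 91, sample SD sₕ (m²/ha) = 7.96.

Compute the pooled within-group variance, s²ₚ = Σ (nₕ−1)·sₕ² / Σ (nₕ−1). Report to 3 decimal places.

67.206

Degrees of freedom: 10 + 90 = 100.
Σ(nₕ−1)sₕ² = 10·101.8081 + 90·63.3616 = 6720.625.
s²ₚ = 6720.625 / 100 = 67.20625 → 67.206.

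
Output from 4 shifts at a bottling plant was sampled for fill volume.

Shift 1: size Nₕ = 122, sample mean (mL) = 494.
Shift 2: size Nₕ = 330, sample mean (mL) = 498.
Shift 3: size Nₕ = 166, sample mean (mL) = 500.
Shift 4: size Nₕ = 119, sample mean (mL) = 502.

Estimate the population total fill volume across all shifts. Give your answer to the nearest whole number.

1: 122·494 = 60268
2: 330·498 = 164340
3: 166·500 = 83000
4: 119·502 = 59738
τ̂ = Σ Nₕx̄ₕ = 367346.

367346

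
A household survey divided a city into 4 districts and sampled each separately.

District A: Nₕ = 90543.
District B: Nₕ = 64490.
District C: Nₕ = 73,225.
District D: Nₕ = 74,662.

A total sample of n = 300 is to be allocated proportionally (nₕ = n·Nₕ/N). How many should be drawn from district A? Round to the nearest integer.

90

Share of district A = 90543/302920 = 0.29890.
Allocate 300 × 0.29890 = 89.670... → 90.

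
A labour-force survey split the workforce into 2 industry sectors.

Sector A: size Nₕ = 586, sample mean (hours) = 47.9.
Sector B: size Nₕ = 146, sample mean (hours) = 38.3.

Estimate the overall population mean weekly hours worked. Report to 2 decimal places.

45.99

N = 732; weights Wₕ = Nₕ/N = (0.8005, 0.1995).
x̄_st = Σ Wₕ·x̄ₕ = 0.8005·47.9 + 0.1995·38.3 ≈ 45.9852...
→ 45.99.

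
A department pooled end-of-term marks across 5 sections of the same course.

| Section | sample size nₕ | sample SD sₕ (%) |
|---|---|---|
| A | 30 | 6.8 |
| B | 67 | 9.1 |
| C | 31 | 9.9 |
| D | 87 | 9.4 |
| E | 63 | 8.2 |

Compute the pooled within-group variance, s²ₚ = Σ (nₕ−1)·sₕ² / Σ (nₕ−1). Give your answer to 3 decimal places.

A: (30−1)·6.8² = 29·46.24 = 1340.96
B: (67−1)·9.1² = 66·82.81 = 5465.46
C: (31−1)·9.9² = 30·98.01 = 2940.3
D: (87−1)·9.4² = 86·88.36 = 7598.96
E: (63−1)·8.2² = 62·67.24 = 4168.88
Numerator = 21514.56; denominator = Σ(nₕ−1) = 273.
s²ₚ = 21514.56/273 = 78.80791... → 78.808.

78.808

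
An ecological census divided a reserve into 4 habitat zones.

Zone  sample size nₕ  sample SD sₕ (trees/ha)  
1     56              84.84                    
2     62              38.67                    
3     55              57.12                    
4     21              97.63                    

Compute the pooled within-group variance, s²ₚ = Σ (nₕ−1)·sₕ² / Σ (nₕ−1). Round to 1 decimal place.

1: (56−1)·84.84² = 55·7197.8256 = 395880.408
2: (62−1)·38.67² = 61·1495.3689 = 91217.5029
3: (55−1)·57.12² = 54·3262.6944 = 176185.4976
4: (21−1)·97.63² = 20·9531.6169 = 190632.338
Numerator = 853915.7465; denominator = Σ(nₕ−1) = 190.
s²ₚ = 853915.7465/190 = 4494.293... → 4494.3.

4494.3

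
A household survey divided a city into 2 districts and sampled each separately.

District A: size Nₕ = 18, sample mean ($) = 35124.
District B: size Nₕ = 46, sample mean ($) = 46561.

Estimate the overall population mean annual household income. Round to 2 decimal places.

43344.34

N = 18 + 46 = 64.
The stratified mean weights each stratum mean by its population share Nₕ/N.
Σ Nₕx̄ₕ = 18·35124 + 46·46561 = 632232 + 2141806 = 2774038.
Divide by N: 2774038 / 64 = 43344.3438... → 43344.34.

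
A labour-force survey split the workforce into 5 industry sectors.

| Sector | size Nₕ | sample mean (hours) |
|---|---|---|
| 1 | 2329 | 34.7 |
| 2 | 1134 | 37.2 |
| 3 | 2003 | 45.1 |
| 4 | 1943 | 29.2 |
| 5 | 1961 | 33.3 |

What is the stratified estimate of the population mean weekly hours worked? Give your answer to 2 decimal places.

N = 2329 + 1134 + 2003 + 1943 + 1961 = 9370.
Overall mean = Σ (Nₕ/N)·x̄ₕ — weight by population share, not a simple average.
Σ Nₕx̄ₕ = 2329·34.7 + 1134·37.2 + 2003·45.1 + 1943·29.2 + 1961·33.3 = 80816.3 + 42184.8 + 90335.3 + 56735.6 + 65301.3 = 335373.3.
Divide by N: 335373.3 / 9370 = 35.7922... → 35.79.

35.79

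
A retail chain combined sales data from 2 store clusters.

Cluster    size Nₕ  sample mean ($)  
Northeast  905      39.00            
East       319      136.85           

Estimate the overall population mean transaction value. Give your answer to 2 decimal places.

N = 905 + 319 = 1224.
Weight each subgroup mean by Nₕ/N and sum.
Σ Nₕx̄ₕ = 905·39.00 + 319·136.85 = 35295 + 43655.15 = 78950.15.
Divide by N: 78950.15 / 1224 = 64.5018... → 64.50.

64.50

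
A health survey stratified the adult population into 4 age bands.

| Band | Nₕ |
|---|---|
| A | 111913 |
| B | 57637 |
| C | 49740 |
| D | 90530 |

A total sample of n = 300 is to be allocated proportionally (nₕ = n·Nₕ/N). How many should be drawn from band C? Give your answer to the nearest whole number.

N = 111913 + 57637 + 49740 + 90530 = 309820.
n_C = 300·49740/309820 = 48.163... → 48.

48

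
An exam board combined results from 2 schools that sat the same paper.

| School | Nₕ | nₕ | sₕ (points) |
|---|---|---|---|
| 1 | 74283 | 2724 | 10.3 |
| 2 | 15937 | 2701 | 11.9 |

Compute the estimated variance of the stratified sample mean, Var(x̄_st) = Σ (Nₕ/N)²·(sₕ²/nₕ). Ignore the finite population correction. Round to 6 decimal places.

N = 90220; Wₕ = Nₕ/N.
school 1: (74283/90220)²·10.3²/2724 = 0.026402228
school 2: (15937/90220)²·11.9²/2701 = 0.001635976
Sum = 0.028038203 → 0.028038.

0.028038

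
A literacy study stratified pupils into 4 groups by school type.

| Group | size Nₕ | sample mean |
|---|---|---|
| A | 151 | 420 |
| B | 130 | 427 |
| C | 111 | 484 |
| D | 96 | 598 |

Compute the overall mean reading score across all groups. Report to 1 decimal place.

471.4

N = 488; weights Wₕ = Nₕ/N = (0.3094, 0.2664, 0.2275, 0.1967).
x̄_st = Σ Wₕ·x̄ₕ = 0.3094·420 + 0.2664·427 + 0.2275·484 + 0.1967·598 ≈ 471.439...
→ 471.4.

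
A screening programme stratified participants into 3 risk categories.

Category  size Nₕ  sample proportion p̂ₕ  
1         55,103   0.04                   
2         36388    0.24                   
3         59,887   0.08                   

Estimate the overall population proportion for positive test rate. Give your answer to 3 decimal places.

Wₕ = Nₕ/N with N = 151378: 0.3640, 0.2404, 0.3956.
p̂_st = 0.3640·0.04 + 0.2404·0.24 + 0.3956·0.08 ≈ 0.10390... → 0.104.

0.104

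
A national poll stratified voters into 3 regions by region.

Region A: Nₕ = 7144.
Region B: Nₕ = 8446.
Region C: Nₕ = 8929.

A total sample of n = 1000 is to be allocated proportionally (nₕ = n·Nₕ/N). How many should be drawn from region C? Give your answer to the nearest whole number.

364

Share of region C = 8929/24519 = 0.36417.
Allocate 1000 × 0.36417 = 364.167... → 364.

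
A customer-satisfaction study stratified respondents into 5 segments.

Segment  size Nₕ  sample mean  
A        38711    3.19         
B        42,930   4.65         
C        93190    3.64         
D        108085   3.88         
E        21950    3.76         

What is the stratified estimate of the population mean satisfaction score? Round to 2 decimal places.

x̄_st = (Σ Nₕx̄ₕ) / (Σ Nₕ) = (38711·3.19 + 42930·4.65 + 93190·3.64 + 108085·3.88 + 21950·3.76) / 304866
= 1164225.99 / 304866 = 3.8188... → 3.82.

3.82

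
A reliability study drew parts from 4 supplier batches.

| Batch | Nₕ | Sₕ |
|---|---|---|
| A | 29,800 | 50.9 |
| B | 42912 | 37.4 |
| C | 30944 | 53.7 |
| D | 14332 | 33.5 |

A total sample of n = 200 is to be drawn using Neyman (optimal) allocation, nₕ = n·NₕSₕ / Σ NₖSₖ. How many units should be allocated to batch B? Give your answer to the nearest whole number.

Σ NₕSₕ = 29800·50.9 + 42912·37.4 + 30944·53.7 + 14332·33.5 = 5263543.6.
Share for B: 1604908.8/5263543.6 = 0.30491.
n_B = 200 × 0.30491 = 60.982... → 61.

61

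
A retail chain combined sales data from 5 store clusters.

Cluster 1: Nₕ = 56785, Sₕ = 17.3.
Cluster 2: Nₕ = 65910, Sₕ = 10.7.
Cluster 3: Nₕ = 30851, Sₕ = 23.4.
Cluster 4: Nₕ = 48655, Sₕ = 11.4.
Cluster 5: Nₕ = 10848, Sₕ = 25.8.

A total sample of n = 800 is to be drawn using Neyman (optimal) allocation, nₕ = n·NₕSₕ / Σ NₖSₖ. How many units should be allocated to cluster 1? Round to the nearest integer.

242

Σ NₕSₕ = 56785·17.3 + 65910·10.7 + 30851·23.4 + 48655·11.4 + 10848·25.8 = 3244076.3.
Share for 1: 982380.5/3244076.3 = 0.30282.
n_1 = 800 × 0.30282 = 242.258... → 242.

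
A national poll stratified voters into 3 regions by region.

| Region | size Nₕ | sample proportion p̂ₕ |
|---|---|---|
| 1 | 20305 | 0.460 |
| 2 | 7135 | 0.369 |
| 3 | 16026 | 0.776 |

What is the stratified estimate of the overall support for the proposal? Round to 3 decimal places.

0.562

Wₕ = Nₕ/N with N = 43466: 0.4671, 0.1642, 0.3687.
p̂_st = 0.4671·0.460 + 0.1642·0.369 + 0.3687·0.776 ≈ 0.56157... → 0.562.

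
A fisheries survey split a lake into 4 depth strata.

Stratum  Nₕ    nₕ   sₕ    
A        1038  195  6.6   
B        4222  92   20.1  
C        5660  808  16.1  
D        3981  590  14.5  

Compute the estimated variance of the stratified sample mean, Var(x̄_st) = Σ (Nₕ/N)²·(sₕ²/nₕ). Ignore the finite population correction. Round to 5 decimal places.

0.42535

N = 14901. Term for each stratum: Wₕ²sₕ²/nₕ.
Var(x̄_st) = 0.00108397 + 0.35254123 + 0.04628523 + 0.02543534 = 0.42534577 → 0.42535.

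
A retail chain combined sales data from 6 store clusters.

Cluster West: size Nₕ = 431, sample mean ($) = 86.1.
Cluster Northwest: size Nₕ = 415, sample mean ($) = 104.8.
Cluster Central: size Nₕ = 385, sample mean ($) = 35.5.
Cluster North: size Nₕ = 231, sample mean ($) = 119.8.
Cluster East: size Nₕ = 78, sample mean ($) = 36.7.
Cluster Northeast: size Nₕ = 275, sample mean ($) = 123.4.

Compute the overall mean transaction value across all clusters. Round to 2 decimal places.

x̄_st = (Σ Nₕx̄ₕ) / (Σ Nₕ) = (431·86.1 + 415·104.8 + 385·35.5 + 231·119.8 + 78·36.7 + 275·123.4) / 1815
= 158740 / 1815 = 87.4601... → 87.46.

87.46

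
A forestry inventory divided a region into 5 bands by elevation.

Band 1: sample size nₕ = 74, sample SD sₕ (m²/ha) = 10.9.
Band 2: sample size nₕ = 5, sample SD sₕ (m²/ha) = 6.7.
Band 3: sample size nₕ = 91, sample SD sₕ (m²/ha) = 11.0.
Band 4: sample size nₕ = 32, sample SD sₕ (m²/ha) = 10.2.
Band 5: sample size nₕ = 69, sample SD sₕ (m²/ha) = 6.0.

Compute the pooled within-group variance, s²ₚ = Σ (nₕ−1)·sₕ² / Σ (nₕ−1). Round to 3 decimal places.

95.549

1: (74−1)·10.9² = 73·118.81 = 8673.13
2: (5−1)·6.7² = 4·44.89 = 179.56
3: (91−1)·11.0² = 90·121 = 10890
4: (32−1)·10.2² = 31·104.04 = 3225.24
5: (69−1)·6.0² = 68·36 = 2448
Numerator = 25415.93; denominator = Σ(nₕ−1) = 266.
s²ₚ = 25415.93/266 = 95.54861... → 95.549.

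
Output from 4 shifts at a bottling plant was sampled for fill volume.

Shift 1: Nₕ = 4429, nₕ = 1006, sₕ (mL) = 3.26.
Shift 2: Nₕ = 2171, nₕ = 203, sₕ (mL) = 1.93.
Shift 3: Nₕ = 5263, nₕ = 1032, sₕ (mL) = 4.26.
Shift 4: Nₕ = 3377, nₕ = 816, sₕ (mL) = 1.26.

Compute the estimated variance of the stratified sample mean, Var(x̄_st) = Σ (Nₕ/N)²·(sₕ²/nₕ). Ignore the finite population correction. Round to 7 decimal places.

0.0034573

N = 15240; Wₕ = Nₕ/N.
shift 1: (4429/15240)²·3.26²/1006 = 0.0008922337
shift 2: (2171/15240)²·1.93²/203 = 0.0003723645
shift 3: (5263/15240)²·4.26²/1032 = 0.0020971829
shift 4: (3377/15240)²·1.26²/816 = 0.0000955307
Sum = 0.0034573119 → 0.0034573.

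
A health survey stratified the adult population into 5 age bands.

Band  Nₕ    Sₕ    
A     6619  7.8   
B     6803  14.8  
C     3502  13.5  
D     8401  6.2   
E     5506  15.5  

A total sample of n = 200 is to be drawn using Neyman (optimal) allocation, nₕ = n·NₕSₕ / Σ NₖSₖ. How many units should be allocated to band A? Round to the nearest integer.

31

A: NₕSₕ = 6619·7.8 = 51628.2
B: NₕSₕ = 6803·14.8 = 100684.4
C: NₕSₕ = 3502·13.5 = 47277
D: NₕSₕ = 8401·6.2 = 52086.2
E: NₕSₕ = 5506·15.5 = 85343
Σ NₕSₕ = 337018.8.
n_A = 200·51628.2/337018.8 = 30.638... → 31.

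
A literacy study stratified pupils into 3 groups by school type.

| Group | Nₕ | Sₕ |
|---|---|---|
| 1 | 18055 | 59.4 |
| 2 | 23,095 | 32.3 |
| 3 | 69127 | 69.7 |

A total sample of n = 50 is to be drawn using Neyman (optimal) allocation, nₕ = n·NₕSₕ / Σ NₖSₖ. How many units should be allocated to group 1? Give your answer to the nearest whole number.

8

1: NₕSₕ = 18055·59.4 = 1072467
2: NₕSₕ = 23095·32.3 = 745968.5
3: NₕSₕ = 69127·69.7 = 4818151.9
Σ NₕSₕ = 6636587.4.
n_1 = 50·1072467/6636587.4 = 8.080... → 8.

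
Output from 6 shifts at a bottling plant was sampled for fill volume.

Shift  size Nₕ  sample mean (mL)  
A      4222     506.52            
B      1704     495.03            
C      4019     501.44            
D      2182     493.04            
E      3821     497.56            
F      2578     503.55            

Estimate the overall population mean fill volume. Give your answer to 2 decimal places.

500.51

x̄_st = (Σ Nₕx̄ₕ) / (Σ Nₕ) = (4222·506.52 + 1704·495.03 + 4019·501.44 + 2182·493.04 + 3821·497.56 + 2578·503.55) / 18526
= 9272487.86 / 18526 = 500.5121... → 500.51.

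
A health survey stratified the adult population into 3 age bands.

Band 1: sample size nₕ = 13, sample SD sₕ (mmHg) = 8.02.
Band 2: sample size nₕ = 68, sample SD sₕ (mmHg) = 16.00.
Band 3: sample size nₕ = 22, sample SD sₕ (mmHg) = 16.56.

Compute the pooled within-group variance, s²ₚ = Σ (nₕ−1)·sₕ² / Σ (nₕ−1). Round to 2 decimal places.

236.83

Degrees of freedom: 12 + 67 + 21 = 100.
Σ(nₕ−1)sₕ² = 12·64.3204 + 67·256 + 21·274.2336 = 23682.7504.
s²ₚ = 23682.7504 / 100 = 236.8275... → 236.83.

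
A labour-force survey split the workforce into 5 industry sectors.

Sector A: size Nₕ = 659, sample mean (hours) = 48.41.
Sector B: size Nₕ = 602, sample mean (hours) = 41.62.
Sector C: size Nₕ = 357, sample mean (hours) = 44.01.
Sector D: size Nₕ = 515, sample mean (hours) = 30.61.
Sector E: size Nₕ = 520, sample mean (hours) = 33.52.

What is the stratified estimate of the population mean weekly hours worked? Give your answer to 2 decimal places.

N = 659 + 602 + 357 + 515 + 520 = 2653.
Overall mean = Σ (Nₕ/N)·x̄ₕ — weight by population share, not a simple average.
Σ Nₕx̄ₕ = 659·48.41 + 602·41.62 + 357·44.01 + 515·30.61 + 520·33.52 = 31902.19 + 25055.24 + 15711.57 + 15764.15 + 17430.4 = 105863.55.
Divide by N: 105863.55 / 2653 = 39.9033... → 39.90.

39.90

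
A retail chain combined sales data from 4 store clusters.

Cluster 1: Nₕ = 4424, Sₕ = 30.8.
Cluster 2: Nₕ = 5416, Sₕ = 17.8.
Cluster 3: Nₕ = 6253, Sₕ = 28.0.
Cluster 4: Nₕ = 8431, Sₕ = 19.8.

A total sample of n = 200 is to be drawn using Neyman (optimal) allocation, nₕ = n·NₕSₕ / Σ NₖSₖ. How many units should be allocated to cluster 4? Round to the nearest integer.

1: NₕSₕ = 4424·30.8 = 136259.2
2: NₕSₕ = 5416·17.8 = 96404.8
3: NₕSₕ = 6253·28.0 = 175084
4: NₕSₕ = 8431·19.8 = 166933.8
Σ NₕSₕ = 574681.8.
n_4 = 200·166933.8/574681.8 = 58.096... → 58.

58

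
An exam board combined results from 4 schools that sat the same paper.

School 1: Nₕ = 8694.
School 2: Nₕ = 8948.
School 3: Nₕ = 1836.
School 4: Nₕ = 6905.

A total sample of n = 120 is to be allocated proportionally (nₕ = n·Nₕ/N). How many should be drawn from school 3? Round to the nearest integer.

Share of school 3 = 1836/26383 = 0.06959.
Allocate 120 × 0.06959 = 8.351... → 8.

8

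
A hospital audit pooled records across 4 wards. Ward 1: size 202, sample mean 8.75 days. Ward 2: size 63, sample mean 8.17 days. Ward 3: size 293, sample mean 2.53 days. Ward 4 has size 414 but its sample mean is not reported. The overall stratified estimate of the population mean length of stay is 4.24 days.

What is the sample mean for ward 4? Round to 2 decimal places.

2.65

N = 202 + 63 + 293 + 414 = 972.
Overall total = μ·N = 4.24·972 = 4121.28.
Subtract the known strata: 202·8.75 + 63·8.17 + 293·2.53 = 3023.5.
Remaining total for ward 4: 4121.28 − 3023.5 = 1097.78.
Divide by its size: 1097.78 / 414 = 2.6516... → 2.65.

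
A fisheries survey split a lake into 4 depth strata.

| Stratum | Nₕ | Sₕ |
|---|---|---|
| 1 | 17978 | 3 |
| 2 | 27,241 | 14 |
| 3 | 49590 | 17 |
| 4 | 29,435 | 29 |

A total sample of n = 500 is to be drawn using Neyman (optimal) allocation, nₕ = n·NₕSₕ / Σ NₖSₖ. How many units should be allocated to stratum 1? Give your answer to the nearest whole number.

1: NₕSₕ = 17978·3 = 53934
2: NₕSₕ = 27241·14 = 381374
3: NₕSₕ = 49590·17 = 843030
4: NₕSₕ = 29435·29 = 853615
Σ NₕSₕ = 2131953.
n_1 = 500·53934/2131953 = 12.649... → 13.

13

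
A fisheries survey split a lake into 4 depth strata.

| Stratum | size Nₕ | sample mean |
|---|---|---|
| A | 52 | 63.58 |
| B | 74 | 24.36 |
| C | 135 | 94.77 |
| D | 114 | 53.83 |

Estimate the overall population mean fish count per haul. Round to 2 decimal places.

x̄_st = (Σ Nₕx̄ₕ) / (Σ Nₕ) = (52·63.58 + 74·24.36 + 135·94.77 + 114·53.83) / 375
= 24039.37 / 375 = 64.1050... → 64.10.

64.10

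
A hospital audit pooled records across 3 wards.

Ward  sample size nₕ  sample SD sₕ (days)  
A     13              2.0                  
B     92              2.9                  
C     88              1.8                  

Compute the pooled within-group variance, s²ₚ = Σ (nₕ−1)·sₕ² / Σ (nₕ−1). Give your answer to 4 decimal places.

5.7642

A: (13−1)·2.0² = 12·4 = 48
B: (92−1)·2.9² = 91·8.41 = 765.31
C: (88−1)·1.8² = 87·3.24 = 281.88
Numerator = 1095.19; denominator = Σ(nₕ−1) = 190.
s²ₚ = 1095.19/190 = 5.764158... → 5.7642.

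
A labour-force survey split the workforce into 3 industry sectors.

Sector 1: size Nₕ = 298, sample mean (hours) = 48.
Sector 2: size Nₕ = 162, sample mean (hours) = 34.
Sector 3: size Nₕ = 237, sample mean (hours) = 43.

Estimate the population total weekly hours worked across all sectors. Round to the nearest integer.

Population total = Σ Nₕ·x̄ₕ (each stratum's size times its mean).
298·48 + 162·34 + 237·43 = 14304 + 5508 + 10191 = 30003.

30003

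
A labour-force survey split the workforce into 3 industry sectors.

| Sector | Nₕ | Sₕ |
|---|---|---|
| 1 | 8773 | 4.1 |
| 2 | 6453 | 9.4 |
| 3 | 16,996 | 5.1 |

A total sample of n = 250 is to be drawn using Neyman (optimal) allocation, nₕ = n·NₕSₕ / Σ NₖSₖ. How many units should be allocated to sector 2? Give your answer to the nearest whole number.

83

1: NₕSₕ = 8773·4.1 = 35969.3
2: NₕSₕ = 6453·9.4 = 60658.2
3: NₕSₕ = 16996·5.1 = 86679.6
Σ NₕSₕ = 183307.1.
n_2 = 250·60658.2/183307.1 = 82.728... → 83.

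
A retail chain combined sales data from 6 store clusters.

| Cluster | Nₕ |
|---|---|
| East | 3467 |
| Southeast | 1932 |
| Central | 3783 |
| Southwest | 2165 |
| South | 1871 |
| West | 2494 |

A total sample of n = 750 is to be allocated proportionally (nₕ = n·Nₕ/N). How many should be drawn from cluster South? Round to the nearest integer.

89

N = 3467 + 1932 + 3783 + 2165 + 1871 + 2494 = 15712.
n_South = 750·1871/15712 = 89.311... → 89.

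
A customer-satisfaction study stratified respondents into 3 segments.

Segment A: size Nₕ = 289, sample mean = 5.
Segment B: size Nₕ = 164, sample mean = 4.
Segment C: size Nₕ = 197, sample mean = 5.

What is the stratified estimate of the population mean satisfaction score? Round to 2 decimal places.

4.75

N = 650; weights Wₕ = Nₕ/N = (0.4446, 0.2523, 0.3031).
x̄_st = Σ Wₕ·x̄ₕ = 0.4446·5 + 0.2523·4 + 0.3031·5 ≈ 4.7477...
→ 4.75.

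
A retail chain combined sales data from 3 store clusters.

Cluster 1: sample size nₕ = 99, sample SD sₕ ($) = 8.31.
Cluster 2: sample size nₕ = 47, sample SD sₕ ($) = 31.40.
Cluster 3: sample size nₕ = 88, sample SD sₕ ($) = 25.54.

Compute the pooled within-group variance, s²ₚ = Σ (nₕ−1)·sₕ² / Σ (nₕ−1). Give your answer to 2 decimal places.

471.30

Degrees of freedom: 98 + 46 + 87 = 231.
Σ(nₕ−1)sₕ² = 98·69.0561 + 46·985.96 + 87·652.2916 = 108871.027.
s²ₚ = 108871.027 / 231 = 471.3031... → 471.30.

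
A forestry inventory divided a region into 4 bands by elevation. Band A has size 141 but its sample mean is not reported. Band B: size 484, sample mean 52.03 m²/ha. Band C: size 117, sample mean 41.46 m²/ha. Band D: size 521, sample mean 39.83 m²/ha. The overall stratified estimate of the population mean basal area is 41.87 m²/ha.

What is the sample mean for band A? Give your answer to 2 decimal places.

Σ Nₕx̄ₕ = N·μ, so 141·x̄_A = 1263·41.87 − (484·52.03 + 117·41.46 + 521·39.83).
= 52881.81 − 50784.77 = 2097.04.
x̄_A = 2097.04 / 141 = 14.8726... → 14.87.

14.87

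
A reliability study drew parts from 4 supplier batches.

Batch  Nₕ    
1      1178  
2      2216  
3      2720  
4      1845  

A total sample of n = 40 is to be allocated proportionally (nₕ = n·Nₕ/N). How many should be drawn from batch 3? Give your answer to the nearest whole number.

14

Share of batch 3 = 2720/7959 = 0.34175.
Allocate 40 × 0.34175 = 13.670... → 14.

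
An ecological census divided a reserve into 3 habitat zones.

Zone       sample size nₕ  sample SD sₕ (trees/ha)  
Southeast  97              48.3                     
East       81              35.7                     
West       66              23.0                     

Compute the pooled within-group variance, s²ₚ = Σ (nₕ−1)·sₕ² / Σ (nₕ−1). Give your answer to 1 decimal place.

1495.0

Southeast: (97−1)·48.3² = 96·2332.89 = 223957.44
East: (81−1)·35.7² = 80·1274.49 = 101959.2
West: (66−1)·23.0² = 65·529 = 34385
Numerator = 360301.64; denominator = Σ(nₕ−1) = 241.
s²ₚ = 360301.64/241 = 1495.028... → 1495.0.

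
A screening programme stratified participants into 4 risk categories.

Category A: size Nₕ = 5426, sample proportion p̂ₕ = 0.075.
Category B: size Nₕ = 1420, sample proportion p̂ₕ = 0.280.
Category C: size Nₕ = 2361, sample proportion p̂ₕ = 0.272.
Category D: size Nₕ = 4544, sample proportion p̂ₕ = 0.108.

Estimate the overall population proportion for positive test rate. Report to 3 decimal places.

Wₕ = Nₕ/N with N = 13751: 0.3946, 0.1033, 0.1717, 0.3304.
p̂_st = 0.3946·0.075 + 0.1033·0.280 + 0.1717·0.272 + 0.3304·0.108 ≈ 0.14090... → 0.141.

0.141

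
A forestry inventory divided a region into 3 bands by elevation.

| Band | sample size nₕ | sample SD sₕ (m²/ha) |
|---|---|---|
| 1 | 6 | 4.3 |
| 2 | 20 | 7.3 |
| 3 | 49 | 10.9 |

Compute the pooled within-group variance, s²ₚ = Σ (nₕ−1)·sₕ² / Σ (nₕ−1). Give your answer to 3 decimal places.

94.553

1: (6−1)·4.3² = 5·18.49 = 92.45
2: (20−1)·7.3² = 19·53.29 = 1012.51
3: (49−1)·10.9² = 48·118.81 = 5702.88
Numerator = 6807.84; denominator = Σ(nₕ−1) = 72.
s²ₚ = 6807.84/72 = 94.55333... → 94.553.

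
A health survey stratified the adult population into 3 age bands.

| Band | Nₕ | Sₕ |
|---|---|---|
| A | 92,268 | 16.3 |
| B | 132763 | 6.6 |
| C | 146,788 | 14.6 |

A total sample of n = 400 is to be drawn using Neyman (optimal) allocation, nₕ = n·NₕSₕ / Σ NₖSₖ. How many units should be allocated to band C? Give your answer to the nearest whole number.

190

Σ NₕSₕ = 92268·16.3 + 132763·6.6 + 146788·14.6 = 4523309.
Share for C: 2143104.8/4523309 = 0.47379.
n_C = 400 × 0.47379 = 189.517... → 190.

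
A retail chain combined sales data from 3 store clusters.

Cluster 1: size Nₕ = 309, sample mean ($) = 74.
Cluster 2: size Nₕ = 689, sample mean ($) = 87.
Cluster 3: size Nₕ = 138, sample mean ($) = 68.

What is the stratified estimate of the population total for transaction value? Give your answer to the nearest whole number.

Population total = Σ Nₕ·x̄ₕ (each stratum's size times its mean).
309·74 + 689·87 + 138·68 = 22866 + 59943 + 9384 = 92193.

92193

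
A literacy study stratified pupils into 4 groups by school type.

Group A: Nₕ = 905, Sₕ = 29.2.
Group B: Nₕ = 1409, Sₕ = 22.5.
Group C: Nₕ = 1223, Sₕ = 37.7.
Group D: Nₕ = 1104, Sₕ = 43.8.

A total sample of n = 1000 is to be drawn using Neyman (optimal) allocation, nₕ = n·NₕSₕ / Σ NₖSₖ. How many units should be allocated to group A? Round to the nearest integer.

173

Σ NₕSₕ = 905·29.2 + 1409·22.5 + 1223·37.7 + 1104·43.8 = 152590.8.
Share for A: 26426/152590.8 = 0.17318.
n_A = 1000 × 0.17318 = 173.182... → 173.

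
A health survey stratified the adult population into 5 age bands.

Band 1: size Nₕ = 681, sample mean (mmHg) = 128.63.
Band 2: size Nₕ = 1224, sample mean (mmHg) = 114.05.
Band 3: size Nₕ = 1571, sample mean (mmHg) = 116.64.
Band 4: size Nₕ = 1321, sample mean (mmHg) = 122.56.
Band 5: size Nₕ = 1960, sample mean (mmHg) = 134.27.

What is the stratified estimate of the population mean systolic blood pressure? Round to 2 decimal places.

x̄_st = (Σ Nₕx̄ₕ) / (Σ Nₕ) = (681·128.63 + 1224·114.05 + 1571·116.64 + 1321·122.56 + 1960·134.27) / 6757
= 835506.63 / 6757 = 123.6505... → 123.65.

123.65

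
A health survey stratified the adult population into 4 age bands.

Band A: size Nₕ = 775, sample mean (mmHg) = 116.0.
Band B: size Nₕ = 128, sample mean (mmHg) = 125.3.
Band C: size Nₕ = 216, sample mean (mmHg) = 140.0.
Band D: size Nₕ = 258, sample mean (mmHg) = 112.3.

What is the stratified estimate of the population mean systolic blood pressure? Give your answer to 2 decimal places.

119.94

N = 1377; weights Wₕ = Nₕ/N = (0.5628, 0.0930, 0.1569, 0.1874).
x̄_st = Σ Wₕ·x̄ₕ = 0.5628·116.0 + 0.0930·125.3 + 0.1569·140.0 + 0.1874·112.3 ≈ 119.9359...
→ 119.94.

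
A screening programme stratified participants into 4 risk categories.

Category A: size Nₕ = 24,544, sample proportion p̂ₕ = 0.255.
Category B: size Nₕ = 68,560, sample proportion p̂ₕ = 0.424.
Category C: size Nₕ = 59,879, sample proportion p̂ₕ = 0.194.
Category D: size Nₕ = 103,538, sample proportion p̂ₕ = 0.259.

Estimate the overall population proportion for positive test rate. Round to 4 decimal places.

N = 24544 + 68560 + 59879 + 103538 = 256521.
Overall proportion = Σ (Nₕ/N)·p̂ₕ.
Σ Nₕp̂ₕ = 6258.72 + 29069.44 + 11616.526 + 26816.342 = 73761.028.
73761.028 / 256521 = 0.287544... → 0.2875.

0.2875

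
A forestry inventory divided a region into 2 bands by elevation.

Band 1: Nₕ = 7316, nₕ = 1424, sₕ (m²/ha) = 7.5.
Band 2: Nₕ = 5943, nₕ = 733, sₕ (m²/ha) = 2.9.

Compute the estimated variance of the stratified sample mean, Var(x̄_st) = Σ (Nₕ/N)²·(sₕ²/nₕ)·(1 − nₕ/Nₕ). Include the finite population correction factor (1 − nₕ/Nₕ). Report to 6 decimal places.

N = 13259. Term for each stratum: Wₕ²sₕ²/nₕ·(1−nₕ/Nₕ).
Var(x̄_st) = 0.009685620 + 0.002020756 = 0.011706376 → 0.011706.

0.011706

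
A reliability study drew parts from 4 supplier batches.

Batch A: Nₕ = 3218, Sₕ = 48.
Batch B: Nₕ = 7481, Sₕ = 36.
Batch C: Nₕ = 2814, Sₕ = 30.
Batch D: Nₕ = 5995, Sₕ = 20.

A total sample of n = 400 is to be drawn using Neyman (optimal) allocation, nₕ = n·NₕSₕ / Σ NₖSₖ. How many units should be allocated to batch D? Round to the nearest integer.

Σ NₕSₕ = 3218·48 + 7481·36 + 2814·30 + 5995·20 = 628100.
Share for D: 119900/628100 = 0.19089.
n_D = 400 × 0.19089 = 76.357... → 76.

76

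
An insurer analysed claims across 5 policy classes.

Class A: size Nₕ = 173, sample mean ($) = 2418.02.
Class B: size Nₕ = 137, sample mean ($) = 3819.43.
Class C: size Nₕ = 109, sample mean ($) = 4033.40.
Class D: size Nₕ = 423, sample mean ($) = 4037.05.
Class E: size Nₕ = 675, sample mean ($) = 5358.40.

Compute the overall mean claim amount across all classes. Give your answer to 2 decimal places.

N = 173 + 137 + 109 + 423 + 675 = 1517.
The stratified mean weights each stratum mean by its population share Nₕ/N.
Σ Nₕx̄ₕ = 173·2418.02 + 137·3819.43 + 109·4033.40 + 423·4037.05 + 675·5358.40 = 418317.46 + 523261.91 + 439640.6 + 1707672.15 + 3616920 = 6705812.12.
Divide by N: 6705812.12 / 1517 = 4420.4431... → 4420.44.

4420.44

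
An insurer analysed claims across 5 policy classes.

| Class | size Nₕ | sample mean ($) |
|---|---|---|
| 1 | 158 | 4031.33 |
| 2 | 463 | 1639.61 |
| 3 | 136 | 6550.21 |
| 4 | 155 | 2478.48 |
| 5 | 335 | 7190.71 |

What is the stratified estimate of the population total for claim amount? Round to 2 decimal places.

5079970.38

1: 158·4031.33 = 636950.14
2: 463·1639.61 = 759139.43
3: 136·6550.21 = 890828.56
4: 155·2478.48 = 384164.4
5: 335·7190.71 = 2408887.85
τ̂ = Σ Nₕx̄ₕ = 5079970.38.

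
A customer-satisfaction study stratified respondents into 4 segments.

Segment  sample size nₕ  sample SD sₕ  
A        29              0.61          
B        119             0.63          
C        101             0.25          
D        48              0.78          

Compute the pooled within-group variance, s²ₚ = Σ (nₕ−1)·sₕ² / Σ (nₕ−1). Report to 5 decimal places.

A: (29−1)·0.61² = 28·0.3721 = 10.4188
B: (119−1)·0.63² = 118·0.3969 = 46.8342
C: (101−1)·0.25² = 100·0.0625 = 6.25
D: (48−1)·0.78² = 47·0.6084 = 28.5948
Numerator = 92.0978; denominator = Σ(nₕ−1) = 293.
s²ₚ = 92.0978/293 = 0.3143270... → 0.31433.

0.31433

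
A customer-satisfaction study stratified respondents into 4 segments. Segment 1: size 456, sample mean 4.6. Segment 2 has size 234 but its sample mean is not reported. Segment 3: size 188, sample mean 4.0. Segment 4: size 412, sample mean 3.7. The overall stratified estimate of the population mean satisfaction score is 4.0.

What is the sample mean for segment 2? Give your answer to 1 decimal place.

3.4

Σ Nₕx̄ₕ = N·μ, so 234·x̄_2 = 1290·4.0 − (456·4.6 + 188·4.0 + 412·3.7).
= 5160 − 4374 = 786.
x̄_2 = 786 / 234 = 3.359... → 3.4.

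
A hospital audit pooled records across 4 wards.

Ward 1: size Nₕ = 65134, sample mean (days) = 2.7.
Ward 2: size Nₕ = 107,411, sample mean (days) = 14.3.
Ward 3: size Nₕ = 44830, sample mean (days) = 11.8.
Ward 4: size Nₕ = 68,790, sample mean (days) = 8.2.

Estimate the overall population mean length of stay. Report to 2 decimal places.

N = 286165; weights Wₕ = Nₕ/N = (0.2276, 0.3753, 0.1567, 0.2404).
x̄_st = Σ Wₕ·x̄ₕ = 0.2276·2.7 + 0.3753·14.3 + 0.1567·11.8 + 0.2404·8.2 ≈ 9.8017...
→ 9.80.

9.80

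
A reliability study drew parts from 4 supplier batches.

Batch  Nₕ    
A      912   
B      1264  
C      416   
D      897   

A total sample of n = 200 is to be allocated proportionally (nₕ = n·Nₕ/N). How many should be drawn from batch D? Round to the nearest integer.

51

Share of batch D = 897/3489 = 0.25709.
Allocate 200 × 0.25709 = 51.419... → 51.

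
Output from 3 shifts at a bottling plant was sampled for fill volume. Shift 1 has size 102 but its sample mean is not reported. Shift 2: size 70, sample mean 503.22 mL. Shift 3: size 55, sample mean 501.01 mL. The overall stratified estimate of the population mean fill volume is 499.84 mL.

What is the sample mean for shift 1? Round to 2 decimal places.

N = 102 + 70 + 55 = 227.
Overall total = μ·N = 499.84·227 = 113463.68.
Subtract the known strata: 70·503.22 + 55·501.01 = 62780.95.
Remaining total for shift 1: 113463.68 − 62780.95 = 50682.73.
Divide by its size: 50682.73 / 102 = 496.8895... → 496.89.

496.89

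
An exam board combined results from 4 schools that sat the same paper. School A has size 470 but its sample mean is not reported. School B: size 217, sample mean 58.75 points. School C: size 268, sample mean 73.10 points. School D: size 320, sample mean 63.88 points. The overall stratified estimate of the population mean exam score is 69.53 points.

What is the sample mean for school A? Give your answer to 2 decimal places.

76.32

N = 470 + 217 + 268 + 320 = 1275.
Overall total = μ·N = 69.53·1275 = 88650.75.
Subtract the known strata: 217·58.75 + 268·73.10 + 320·63.88 = 52781.15.
Remaining total for school A: 88650.75 − 52781.15 = 35869.6.
Divide by its size: 35869.6 / 470 = 76.3183... → 76.32.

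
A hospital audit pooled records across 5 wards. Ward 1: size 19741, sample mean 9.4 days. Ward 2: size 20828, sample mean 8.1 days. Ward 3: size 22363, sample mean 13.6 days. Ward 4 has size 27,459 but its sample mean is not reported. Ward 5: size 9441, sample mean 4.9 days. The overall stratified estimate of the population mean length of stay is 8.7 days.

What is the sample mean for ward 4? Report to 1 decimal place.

6.0

N = 19741 + 20828 + 22363 + 27459 + 9441 = 99832.
Overall total = μ·N = 8.7·99832 = 868538.4.
Subtract the known strata: 19741·9.4 + 20828·8.1 + 22363·13.6 + 9441·4.9 = 704669.9.
Remaining total for ward 4: 868538.4 − 704669.9 = 163868.5.
Divide by its size: 163868.5 / 27459 = 5.968... → 6.0.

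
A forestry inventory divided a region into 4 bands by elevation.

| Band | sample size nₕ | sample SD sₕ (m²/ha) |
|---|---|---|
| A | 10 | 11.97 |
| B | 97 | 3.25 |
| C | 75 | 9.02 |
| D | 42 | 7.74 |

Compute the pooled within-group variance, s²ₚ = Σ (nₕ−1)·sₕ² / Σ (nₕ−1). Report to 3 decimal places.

Degrees of freedom: 9 + 96 + 74 + 41 = 220.
Σ(nₕ−1)sₕ² = 9·143.2809 + 96·10.5625 + 74·81.3604 + 41·59.9076 = 10780.4093.
s²ₚ = 10780.4093 / 220 = 49.00186... → 49.002.

49.002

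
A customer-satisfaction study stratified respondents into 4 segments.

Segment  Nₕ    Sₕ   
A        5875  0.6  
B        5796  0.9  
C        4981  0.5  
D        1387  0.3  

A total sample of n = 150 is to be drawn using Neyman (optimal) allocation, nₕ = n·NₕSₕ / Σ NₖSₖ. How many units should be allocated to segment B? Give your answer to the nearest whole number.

A: NₕSₕ = 5875·0.6 = 3525
B: NₕSₕ = 5796·0.9 = 5216.4
C: NₕSₕ = 4981·0.5 = 2490.5
D: NₕSₕ = 1387·0.3 = 416.1
Σ NₕSₕ = 11648.
n_B = 150·5216.4/11648 = 67.175... → 67.

67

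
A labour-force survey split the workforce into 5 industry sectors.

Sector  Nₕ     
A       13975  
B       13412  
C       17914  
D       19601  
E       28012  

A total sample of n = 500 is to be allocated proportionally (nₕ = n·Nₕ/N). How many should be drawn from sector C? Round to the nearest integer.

Share of sector C = 17914/92914 = 0.19280.
Allocate 500 × 0.19280 = 96.401... → 96.

96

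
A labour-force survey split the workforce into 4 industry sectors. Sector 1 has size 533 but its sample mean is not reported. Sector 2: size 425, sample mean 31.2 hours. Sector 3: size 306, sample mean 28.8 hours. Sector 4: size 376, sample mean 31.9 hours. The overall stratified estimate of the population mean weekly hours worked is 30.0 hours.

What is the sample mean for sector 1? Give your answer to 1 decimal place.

28.4

Σ Nₕx̄ₕ = N·μ, so 533·x̄_1 = 1640·30.0 − (425·31.2 + 306·28.8 + 376·31.9).
= 49200 − 34067.2 = 15132.8.
x̄_1 = 15132.8 / 533 = 28.392... → 28.4.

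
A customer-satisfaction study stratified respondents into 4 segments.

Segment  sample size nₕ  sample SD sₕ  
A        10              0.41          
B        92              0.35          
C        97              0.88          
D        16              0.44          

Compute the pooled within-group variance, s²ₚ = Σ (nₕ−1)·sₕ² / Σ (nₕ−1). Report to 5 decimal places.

0.42610

A: (10−1)·0.41² = 9·0.1681 = 1.5129
B: (92−1)·0.35² = 91·0.1225 = 11.1475
C: (97−1)·0.88² = 96·0.7744 = 74.3424
D: (16−1)·0.44² = 15·0.1936 = 2.904
Numerator = 89.9068; denominator = Σ(nₕ−1) = 211.
s²ₚ = 89.9068/211 = 0.4260986... → 0.42610.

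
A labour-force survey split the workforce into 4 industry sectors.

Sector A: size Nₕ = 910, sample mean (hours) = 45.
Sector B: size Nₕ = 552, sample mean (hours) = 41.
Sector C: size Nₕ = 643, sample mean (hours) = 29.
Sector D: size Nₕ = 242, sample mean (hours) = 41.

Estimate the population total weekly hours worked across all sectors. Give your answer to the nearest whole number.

92151

A: 910·45 = 40950
B: 552·41 = 22632
C: 643·29 = 18647
D: 242·41 = 9922
τ̂ = Σ Nₕx̄ₕ = 92151.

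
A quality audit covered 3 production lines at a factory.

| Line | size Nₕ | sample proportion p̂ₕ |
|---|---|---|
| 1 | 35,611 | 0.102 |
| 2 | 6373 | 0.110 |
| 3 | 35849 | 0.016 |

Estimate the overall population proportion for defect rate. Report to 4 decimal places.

N = 35611 + 6373 + 35849 = 77833.
Overall proportion = Σ (Nₕ/N)·p̂ₕ.
Σ Nₕp̂ₕ = 3632.322 + 701.03 + 573.584 = 4906.936.
4906.936 / 77833 = 0.063044... → 0.0630.

0.0630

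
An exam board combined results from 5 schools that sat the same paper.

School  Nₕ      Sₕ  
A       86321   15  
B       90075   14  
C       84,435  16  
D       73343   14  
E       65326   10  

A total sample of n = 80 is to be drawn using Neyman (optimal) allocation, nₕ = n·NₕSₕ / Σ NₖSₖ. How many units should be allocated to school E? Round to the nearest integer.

9

Σ NₕSₕ = 86321·15 + 90075·14 + 84435·16 + 73343·14 + 65326·10 = 5586887.
Share for E: 653260/5586887 = 0.11693.
n_E = 80 × 0.11693 = 9.354... → 9.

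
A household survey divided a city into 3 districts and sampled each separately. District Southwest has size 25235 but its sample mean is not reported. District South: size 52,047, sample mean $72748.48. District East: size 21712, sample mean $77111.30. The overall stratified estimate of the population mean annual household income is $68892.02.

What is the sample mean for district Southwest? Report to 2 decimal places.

Σ Nₕx̄ₕ = N·μ, so 25235·x̄_Southwest = 98994·68892.02 − (52047·72748.48 + 21712·77111.30).
= 6819896627.88 − 5460580684.16 = 1359315943.72.
x̄_Southwest = 1359315943.72 / 25235 = 53866.2946... → 53866.29.

53866.29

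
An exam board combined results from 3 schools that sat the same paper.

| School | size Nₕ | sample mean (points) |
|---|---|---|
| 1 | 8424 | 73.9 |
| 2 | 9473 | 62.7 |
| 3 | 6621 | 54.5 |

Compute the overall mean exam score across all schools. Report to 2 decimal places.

x̄_st = (Σ Nₕx̄ₕ) / (Σ Nₕ) = (8424·73.9 + 9473·62.7 + 6621·54.5) / 24518
= 1577335.2 / 24518 = 64.3338... → 64.33.

64.33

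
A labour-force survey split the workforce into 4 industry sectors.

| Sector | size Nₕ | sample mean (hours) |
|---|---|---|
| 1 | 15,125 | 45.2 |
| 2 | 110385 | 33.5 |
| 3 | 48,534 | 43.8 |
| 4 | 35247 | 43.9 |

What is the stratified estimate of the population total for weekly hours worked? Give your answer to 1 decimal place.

8054680.0

1: 15125·45.2 = 683650
2: 110385·33.5 = 3697897.5
3: 48534·43.8 = 2125789.2
4: 35247·43.9 = 1547343.3
τ̂ = Σ Nₕx̄ₕ = 8054680.0.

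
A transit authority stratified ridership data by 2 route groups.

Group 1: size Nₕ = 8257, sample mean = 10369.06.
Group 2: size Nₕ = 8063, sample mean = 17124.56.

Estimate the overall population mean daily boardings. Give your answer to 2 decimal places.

13706.66

N = 8257 + 8063 = 16320.
Overall mean = Σ (Nₕ/N)·x̄ₕ — weight by population share, not a simple average.
Σ Nₕx̄ₕ = 8257·10369.06 + 8063·17124.56 = 85617328.42 + 138075327.28 = 223692655.7.
Divide by N: 223692655.7 / 16320 = 13706.6578... → 13706.66.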